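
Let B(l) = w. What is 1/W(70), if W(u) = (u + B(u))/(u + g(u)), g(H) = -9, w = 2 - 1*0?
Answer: 61/72 ≈ 0.84722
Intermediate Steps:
w = 2 (w = 2 + 0 = 2)
B(l) = 2
W(u) = (2 + u)/(-9 + u) (W(u) = (u + 2)/(u - 9) = (2 + u)/(-9 + u))
1/W(70) = 1/((2 + 70)/(-9 + 70)) = 1/(72/61) = 61/72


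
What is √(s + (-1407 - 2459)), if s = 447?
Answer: I*√3419 ≈ 58.472*I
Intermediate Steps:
√(s + (-1407 - 2459)) = √(447 + (-1407 - 2459)) = √(447 - 3866) = √(-3419) = I*√3419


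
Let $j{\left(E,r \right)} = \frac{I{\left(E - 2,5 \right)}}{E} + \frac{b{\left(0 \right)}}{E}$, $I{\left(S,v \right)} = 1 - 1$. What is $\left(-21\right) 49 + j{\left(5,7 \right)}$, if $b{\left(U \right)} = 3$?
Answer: $- \frac{5142}{5} \approx -1028.4$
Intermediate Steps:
$I{\left(S,v \right)} = 0$
$j{\left(E,r \right)} = \frac{3}{E}$ ($j{\left(E,r \right)} = \frac{0}{E} + \frac{3}{E} = 0 + \frac{3}{E} = \frac{3}{E}$)
$\left(-21\right) 49 + j{\left(5,7 \right)} = \left(-21\right) 49 + \frac{3}{5} = -1029 + 3 \cdot \frac{1}{5} = -1029 + \frac{3}{5} = - \frac{5142}{5}$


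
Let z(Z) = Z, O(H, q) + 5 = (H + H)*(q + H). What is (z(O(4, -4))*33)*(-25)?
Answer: 4125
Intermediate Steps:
O(H, q) = -5 + 2*H*(H + q) (O(H, q) = -5 + (H + H)*(q + H) = -5 + (2*H)*(H + q) = -5 + 2*H*(H + q))
(z(O(4, -4))*33)*(-25) = ((-5 + 2*4**2 + 2*4*(-4))*33)*(-25) = ((-5 + 2*16 - 32)*33)*(-25) = ((-5 + 32 - 32)*33)*(-25) = -5*33*(-25) = -165*(-25) = 4125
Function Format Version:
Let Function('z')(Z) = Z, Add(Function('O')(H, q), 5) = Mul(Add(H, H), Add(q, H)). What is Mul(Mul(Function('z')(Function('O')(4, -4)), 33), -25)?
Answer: 4125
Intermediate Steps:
Function('O')(H, q) = Add(-5, Mul(2, H, Add(H, q))) (Function('O')(H, q) = Add(-5, Mul(Add(H, H), Add(q, H))) = Add(-5, Mul(Mul(2, H), Add(H, q))) = Add(-5, Mul(2, H, Add(H, q))))
Mul(Mul(Function('z')(Function('O')(4, -4)), 33), -25) = Mul(Mul(Add(-5, Mul(2, Pow(4, 2)), Mul(2, 4, -4)), 33), -25) = Mul(Mul(Add(-5, Mul(2, 16), -32), 33), -25) = Mul(Mul(Add(-5, 32, -32), 33), -25) = Mul(Mul(-5, 33), -25) = Mul(-165, -25) = 4125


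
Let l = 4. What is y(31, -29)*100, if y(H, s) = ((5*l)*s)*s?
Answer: 1682000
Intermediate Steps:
y(H, s) = 20*s² (y(H, s) = ((5*4)*s)*s = (20*s)*s = 20*s²)
y(31, -29)*100 = (20*(-29)²)*100 = (20*841)*100 = 16820*100 = 1682000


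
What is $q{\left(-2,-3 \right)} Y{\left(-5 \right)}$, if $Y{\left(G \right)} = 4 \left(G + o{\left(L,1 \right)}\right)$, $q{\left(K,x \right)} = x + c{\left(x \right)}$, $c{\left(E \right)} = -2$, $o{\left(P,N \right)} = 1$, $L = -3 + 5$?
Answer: $80$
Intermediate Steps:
$L = 2$
$q{\left(K,x \right)} = -2 + x$ ($q{\left(K,x \right)} = x - 2 = -2 + x$)
$Y{\left(G \right)} = 4 + 4 G$ ($Y{\left(G \right)} = 4 \left(G + 1\right) = 4 \left(1 + G\right) = 4 + 4 G$)
$q{\left(-2,-3 \right)} Y{\left(-5 \right)} = \left(-2 - 3\right) \left(4 + 4 \left(-5\right)\right) = - 5 \left(4 - 20\right) = \left(-5\right) \left(-16\right) = 80$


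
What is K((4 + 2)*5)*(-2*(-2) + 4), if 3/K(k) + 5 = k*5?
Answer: 24/145 ≈ 0.16552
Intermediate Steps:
K(k) = 3/(-5 + 5*k) (K(k) = 3/(-5 + k*5) = 3/(-5 + 5*k))
K((4 + 2)*5)*(-2*(-2) + 4) = (3/(5*(-1 + (4 + 2)*5)))*(-2*(-2) + 4) = (3/(5*(-1 + 6*5)))*(4 + 4) = (3/(5*(-1 + 30)))*8 = ((3/5)/29)*8 = ((3/5)*(1/29))*8 = (3/145)*8 = 24/145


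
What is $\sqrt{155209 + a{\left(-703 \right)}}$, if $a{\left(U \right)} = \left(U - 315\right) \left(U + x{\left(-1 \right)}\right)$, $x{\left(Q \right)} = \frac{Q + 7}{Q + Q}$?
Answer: $\sqrt{873917} \approx 934.83$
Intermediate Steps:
$x{\left(Q \right)} = \frac{7 + Q}{2 Q}$
$a{\left(U \right)} = \left(-315 + U\right) \left(-3 + U\right)$ ($a{\left(U \right)} = \left(U - 315\right) \left(U + \frac{7 - 1}{2 \left(-1\right)}\right) = \left(-315 + U\right) \left(U + \frac{1}{2} \left(-1\right) 6\right) = \left(-315 + U\right) \left(U - 3\right) = \left(-315 + U\right) \left(-3 + U\right)$)
$\sqrt{155209 + a{\left(-703 \right)}} = \sqrt{155209 + \left(945 + \left(-703\right)^{2} - -223554\right)} = \sqrt{155209 + \left(945 + 494209 + 223554\right)} = \sqrt{155209 + 718708} = \sqrt{873917}$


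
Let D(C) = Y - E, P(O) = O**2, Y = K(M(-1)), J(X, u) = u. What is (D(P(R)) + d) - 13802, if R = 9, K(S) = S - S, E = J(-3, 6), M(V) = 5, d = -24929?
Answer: -38737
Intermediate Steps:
E = 6
K(S) = 0
Y = 0
D(C) = -6 (D(C) = 0 - 1*6 = 0 - 6 = -6)
(D(P(R)) + d) - 13802 = (-6 - 24929) - 13802 = -24935 - 13802 = -38737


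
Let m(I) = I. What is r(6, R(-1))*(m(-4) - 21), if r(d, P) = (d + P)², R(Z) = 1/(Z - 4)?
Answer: -841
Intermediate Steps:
R(Z) = 1/(-4 + Z)
r(d, P) = (P + d)²
r(6, R(-1))*(m(-4) - 21) = (1/(-4 - 1) + 6)²*(-4 - 21) = (1/(-5) + 6)²*(-25) = (-⅕ + 6)²*(-25) = (29/5)²*(-25) = (841/25)*(-25) = -841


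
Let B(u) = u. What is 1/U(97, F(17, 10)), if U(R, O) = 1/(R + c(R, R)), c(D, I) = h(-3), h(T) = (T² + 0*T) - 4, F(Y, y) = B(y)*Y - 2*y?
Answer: 102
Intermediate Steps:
F(Y, y) = -2*y + Y*y (F(Y, y) = y*Y - 2*y = Y*y - 2*y = -2*y + Y*y)
h(T) = -4 + T² (h(T) = (T² + 0) - 4 = T² - 4 = -4 + T²)
c(D, I) = 5 (c(D, I) = -4 + (-3)² = -4 + 9 = 5)
U(R, O) = 1/(5 + R) (U(R, O) = 1/(R + 5) = 1/(5 + R))
1/U(97, F(17, 10)) = 1/(1/(5 + 97)) = 1/(1/102) = 102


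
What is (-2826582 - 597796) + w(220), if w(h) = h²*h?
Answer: 7223622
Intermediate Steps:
w(h) = h³
(-2826582 - 597796) + w(220) = (-2826582 - 597796) + 220³ = -3424378 + 10648000 = 7223622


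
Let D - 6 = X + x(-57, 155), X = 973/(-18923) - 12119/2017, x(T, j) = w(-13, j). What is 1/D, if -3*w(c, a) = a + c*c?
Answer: -38167691/4124394860 ≈ -0.0092541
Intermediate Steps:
w(c, a) = -a/3 - c²/3 (w(c, a) = -(a + c*c)/3 = -(a + c²)/3 = -a/3 - c²/3)
x(T, j) = -169/3 - j/3 (x(T, j) = -j/3 - ⅓*(-13)² = -j/3 - ⅓*169 = -j/3 - 169/3 = -169/3 - j/3)
X = -231290378/38167691 (X = 973*(-1/18923) - 12119*1/2017 = -973/18923 - 12119/2017 = -231290378/38167691 ≈ -6.0598)
D = -4124394860/38167691 (D = 6 + (-231290378/38167691 + (-169/3 - ⅓*155)) = 6 + (-231290378/38167691 + (-169/3 - 155/3)) = 6 + (-231290378/38167691 - 108) = 6 - 4353401006/38167691 = -4124394860/38167691 ≈ -108.06)
1/D = 1/(-4124394860/38167691) = -38167691/4124394860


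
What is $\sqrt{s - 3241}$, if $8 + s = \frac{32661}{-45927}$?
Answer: $\frac{2 i \sqrt{29020733}}{189} \approx 57.006 i$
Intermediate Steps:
$s = - \frac{44453}{5103}$ ($s = -8 + \frac{32661}{-45927} = -8 + 32661 \left(- \frac{1}{45927}\right) = -8 - \frac{3629}{5103} = - \frac{44453}{5103} \approx -8.7112$)
$\sqrt{s - 3241} = \sqrt{- \frac{44453}{5103} - 3241} = \sqrt{- \frac{16583276}{5103}} = \frac{2 i \sqrt{29020733}}{189}$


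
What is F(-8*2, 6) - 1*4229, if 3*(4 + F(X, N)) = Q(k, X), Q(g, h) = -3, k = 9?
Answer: -4234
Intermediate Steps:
F(X, N) = -5 (F(X, N) = -4 + (⅓)*(-3) = -4 - 1 = -5)
F(-8*2, 6) - 1*4229 = -5 - 1*4229 = -5 - 4229 = -4234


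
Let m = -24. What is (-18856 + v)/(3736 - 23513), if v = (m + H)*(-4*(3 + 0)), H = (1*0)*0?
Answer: 18568/19777 ≈ 0.93887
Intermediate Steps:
H = 0 (H = 0*0 = 0)
v = 288 (v = (-24 + 0)*(-4*(3 + 0)) = -(-96)*3 = -24*(-12) = 288)
(-18856 + v)/(3736 - 23513) = (-18856 + 288)/(3736 - 23513) = -18568/(-19777) = -18568*(-1/19777) = 18568/19777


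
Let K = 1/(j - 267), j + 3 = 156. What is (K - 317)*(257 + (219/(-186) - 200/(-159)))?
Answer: -91587031561/1123812 ≈ -81497.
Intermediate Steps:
j = 153 (j = -3 + 156 = 153)
K = -1/114 (K = 1/(153 - 267) = 1/(-114) = -1/114 ≈ -0.0087719)
(K - 317)*(257 + (219/(-186) - 200/(-159))) = (-1/114 - 317)*(257 + (219/(-186) - 200/(-159))) = -36139*(257 + (219*(-1/186) - 200*(-1/159)))/114 = -36139*(257 + (-73/62 + 200/159))/114 = -36139*(257 + 793/9858)/114 = -36139/114*2534299/9858 = -91587031561/1123812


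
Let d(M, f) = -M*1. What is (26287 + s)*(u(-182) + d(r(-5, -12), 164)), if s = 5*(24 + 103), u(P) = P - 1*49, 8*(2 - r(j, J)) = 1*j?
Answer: -25158609/4 ≈ -6.2896e+6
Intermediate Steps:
r(j, J) = 2 - j/8
u(P) = -49 + P (u(P) = P - 49 = -49 + P)
d(M, f) = -M
s = 635 (s = 5*127 = 635)
(26287 + s)*(u(-182) + d(r(-5, -12), 164)) = (26287 + 635)*((-49 - 182) - (2 - ⅛*(-5))) = 26922*(-231 - (2 + 5/8)) = 26922*(-231 - 1*21/8) = 26922*(-231 - 21/8) = 26922*(-1869/8) = -25158609/4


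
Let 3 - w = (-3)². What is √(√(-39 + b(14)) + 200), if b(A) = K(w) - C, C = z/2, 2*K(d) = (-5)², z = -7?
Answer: √(200 + I*√23) ≈ 14.143 + 0.1695*I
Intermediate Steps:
w = -6 (w = 3 - 1*(-3)² = 3 - 1*9 = 3 - 9 = -6)
K(d) = 25/2 (K(d) = (½)*(-5)² = (½)*25 = 25/2)
C = -7/2 ≈ -3.5000
b(A) = 16 (b(A) = 25/2 - 1*(-7/2) = 25/2 + 7/2 = 16)
√(√(-39 + b(14)) + 200) = √(√(-39 + 16) + 200) = √(√(-23) + 200) = √(I*√23 + 200) = √(200 + I*√23)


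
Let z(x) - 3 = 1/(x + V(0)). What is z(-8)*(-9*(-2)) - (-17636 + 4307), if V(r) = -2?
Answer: 66906/5 ≈ 13381.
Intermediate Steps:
z(x) = 3 + 1/(-2 + x) (z(x) = 3 + 1/(x - 2) = 3 + 1/(-2 + x))
z(-8)*(-9*(-2)) - (-17636 + 4307) = ((-5 + 3*(-8))/(-2 - 8))*(-9*(-2)) - (-17636 + 4307) = ((-5 - 24)/(-10))*18 - 1*(-13329) = -1/10*(-29)*18 + 13329 = (29/10)*18 + 13329 = 261/5 + 13329 = 66906/5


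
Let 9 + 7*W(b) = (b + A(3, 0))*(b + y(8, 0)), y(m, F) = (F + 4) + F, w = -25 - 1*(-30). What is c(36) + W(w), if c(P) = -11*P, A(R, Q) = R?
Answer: -387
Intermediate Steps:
w = 5 (w = -25 + 30 = 5)
y(m, F) = 4 + 2*F (y(m, F) = (4 + F) + F = 4 + 2*F)
W(b) = -9/7 + (3 + b)*(4 + b)/7 (W(b) = -9/7 + ((b + 3)*(b + (4 + 2*0)))/7 = -9/7 + ((3 + b)*(b + (4 + 0)))/7 = -9/7 + ((3 + b)*(b + 4))/7 = -9/7 + ((3 + b)*(4 + b))/7 = -9/7 + (3 + b)*(4 + b)/7)
c(36) + W(w) = -11*36 + (3/7 + 5 + (⅐)*5²) = -396 + (3/7 + 5 + (⅐)*25) = -396 + (3/7 + 5 + 25/7) = -396 + 9 = -387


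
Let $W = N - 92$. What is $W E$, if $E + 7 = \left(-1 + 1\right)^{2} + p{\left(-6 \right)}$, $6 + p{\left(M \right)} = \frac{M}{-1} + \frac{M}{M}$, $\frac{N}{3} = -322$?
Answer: $6348$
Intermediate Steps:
$N = -966$ ($N = 3 \left(-322\right) = -966$)
$p{\left(M \right)} = -5 - M$ ($p{\left(M \right)} = -6 + \left(\frac{M}{-1} + \frac{M}{M}\right) = -6 + \left(M \left(-1\right) + 1\right) = -6 - \left(-1 + M\right) = -5 - M$)
$E = -6$ ($E = -7 + \left(\left(-1 + 1\right)^{2} - -1\right) = -7 + \left(0^{2} + \left(-5 + 6\right)\right) = -7 + \left(0 + 1\right) = -7 + 1 = -6$)
$W = -1058$ ($W = -966 - 92 = -1058$)
$W E = \left(-1058\right) \left(-6\right) = 6348$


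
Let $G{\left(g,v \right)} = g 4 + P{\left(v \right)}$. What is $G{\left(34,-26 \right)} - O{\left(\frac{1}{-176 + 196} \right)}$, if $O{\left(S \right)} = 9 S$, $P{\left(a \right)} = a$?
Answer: $\frac{2191}{20} \approx 109.55$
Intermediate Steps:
$G{\left(g,v \right)} = v + 4 g$ ($G{\left(g,v \right)} = g 4 + v = 4 g + v = v + 4 g$)
$G{\left(34,-26 \right)} - O{\left(\frac{1}{-176 + 196} \right)} = \left(-26 + 4 \cdot 34\right) - \frac{9}{-176 + 196} = \left(-26 + 136\right) - \frac{9}{20} = 110 - 9 \cdot \frac{1}{20} = 110 - \frac{9}{20} = \frac{2191}{20}$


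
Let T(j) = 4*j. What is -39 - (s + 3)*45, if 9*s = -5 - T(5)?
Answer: -49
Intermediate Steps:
s = -25/9 (s = (-5 - 4*5)/9 = (-5 - 1*20)/9 = (-5 - 20)/9 = (⅑)*(-25) = -25/9 ≈ -2.7778)
-39 - (s + 3)*45 = -39 - (-25/9 + 3)*45 = -39 - 1*2/9*45 = -39 - 2/9*45 = -39 - 10 = -49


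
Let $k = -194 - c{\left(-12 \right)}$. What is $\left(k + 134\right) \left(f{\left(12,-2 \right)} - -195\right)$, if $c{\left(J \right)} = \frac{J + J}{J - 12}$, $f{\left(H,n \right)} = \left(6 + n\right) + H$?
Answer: $-12871$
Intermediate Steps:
$f{\left(H,n \right)} = 6 + H + n$
$c{\left(J \right)} = \frac{2 J}{-12 + J}$
$k = -195$ ($k = -194 - 2 \left(-12\right) \frac{1}{-12 - 12} = -194 - 2 \left(-12\right) \frac{1}{-24} = -194 - 2 \left(-12\right) \left(- \frac{1}{24}\right) = -194 - 1 = -195$)
$\left(k + 134\right) \left(f{\left(12,-2 \right)} - -195\right) = \left(-195 + 134\right) \left(\left(6 + 12 - 2\right) - -195\right) = - 61 \left(16 + 195\right) = \left(-61\right) 211 = -12871$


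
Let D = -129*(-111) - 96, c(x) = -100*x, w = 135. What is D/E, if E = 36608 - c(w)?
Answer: 14223/50108 ≈ 0.28385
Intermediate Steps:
E = 50108 (E = 36608 - (-100)*135 = 36608 - 1*(-13500) = 36608 + 13500 = 50108)
D = 14223 (D = 14319 - 96 = 14223)
D/E = 14223/50108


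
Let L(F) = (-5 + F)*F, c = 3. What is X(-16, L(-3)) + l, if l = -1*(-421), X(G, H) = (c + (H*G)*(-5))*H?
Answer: 46573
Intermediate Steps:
L(F) = F*(-5 + F)
X(G, H) = H*(3 - 5*G*H) (X(G, H) = (3 + (H*G)*(-5))*H = (3 + (G*H)*(-5))*H = (3 - 5*G*H)*H = H*(3 - 5*G*H))
l = 421
X(-16, L(-3)) + l = (-3*(-5 - 3))*(3 - 5*(-16)*(-3*(-5 - 3))) + 421 = (-3*(-8))*(3 - 5*(-16)*(-3*(-8))) + 421 = 24*(3 - 5*(-16)*24) + 421 = 24*(3 + 1920) + 421 = 24*1923 + 421 = 46152 + 421 = 46573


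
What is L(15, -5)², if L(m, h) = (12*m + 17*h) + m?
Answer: 12100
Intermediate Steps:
L(m, h) = 13*m + 17*h
L(15, -5)² = (13*15 + 17*(-5))² = (195 - 85)² = 110² = 12100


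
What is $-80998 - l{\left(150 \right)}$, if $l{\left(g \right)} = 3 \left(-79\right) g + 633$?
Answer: $-46081$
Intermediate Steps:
$l{\left(g \right)} = 633 - 237 g$ ($l{\left(g \right)} = - 237 g + 633 = 633 - 237 g$)
$-80998 - l{\left(150 \right)} = -80998 - \left(633 - 35550\right) = -80998 - -34917 = -80998 + 34917 = -46081$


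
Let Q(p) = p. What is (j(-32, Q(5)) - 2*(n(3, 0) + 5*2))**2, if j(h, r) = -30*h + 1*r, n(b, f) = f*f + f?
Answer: 893025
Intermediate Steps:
n(b, f) = f + f**2 (n(b, f) = f**2 + f = f + f**2)
j(h, r) = r - 30*h (j(h, r) = -30*h + r = r - 30*h)
(j(-32, Q(5)) - 2*(n(3, 0) + 5*2))**2 = ((5 - 30*(-32)) - 2*(0*(1 + 0) + 5*2))**2 = ((5 + 960) - 2*(0*1 + 10))**2 = (965 - 2*(0 + 10))**2 = (965 - 2*10)**2 = (965 - 20)**2 = 945**2 = 893025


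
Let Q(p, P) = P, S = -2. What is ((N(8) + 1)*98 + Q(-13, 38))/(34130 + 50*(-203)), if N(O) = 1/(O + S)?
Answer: 457/71940 ≈ 0.0063525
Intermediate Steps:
N(O) = 1/(-2 + O) (N(O) = 1/(O - 2) = 1/(-2 + O))
((N(8) + 1)*98 + Q(-13, 38))/(34130 + 50*(-203)) = ((1/(-2 + 8) + 1)*98 + 38)/(34130 + 50*(-203)) = ((1/6 + 1)*98 + 38)/(34130 - 10150) = ((⅙ + 1)*98 + 38)/23980 = ((7/6)*98 + 38)*(1/23980) = (343/3 + 38)*(1/23980) = (457/3)*(1/23980) = 457/71940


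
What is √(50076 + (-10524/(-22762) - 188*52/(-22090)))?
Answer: √358206984652242890/2674535 ≈ 223.78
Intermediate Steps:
√(50076 + (-10524/(-22762) - 188*52/(-22090))) = √(50076 + (-10524*(-1/22762) - 9776*(-1/22090))) = √(50076 + (5262/11381 + 104/235)) = √(50076 + 2420194/2674535) = √(133932434854/2674535) = √358206984652242890/2674535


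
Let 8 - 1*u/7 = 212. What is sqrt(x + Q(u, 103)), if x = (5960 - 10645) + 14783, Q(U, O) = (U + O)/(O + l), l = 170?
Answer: sqrt(752232117)/273 ≈ 100.46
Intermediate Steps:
u = -1428 (u = 56 - 7*212 = 56 - 1484 = -1428)
Q(U, O) = (O + U)/(170 + O) (Q(U, O) = (U + O)/(O + 170) = (O + U)/(170 + O))
x = 10098 (x = -4685 + 14783 = 10098)
sqrt(x + Q(u, 103)) = sqrt(10098 + (103 - 1428)/(170 + 103)) = sqrt(10098 - 1325/273) = sqrt(2755429/273) = sqrt(752232117)/273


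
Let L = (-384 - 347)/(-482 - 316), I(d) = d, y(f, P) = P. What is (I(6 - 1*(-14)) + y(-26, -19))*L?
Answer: 731/798 ≈ 0.91604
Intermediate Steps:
L = 731/798 (L = -731/(-798) = -731*(-1/798) = 731/798 ≈ 0.91604)
(I(6 - 1*(-14)) + y(-26, -19))*L = ((6 - 1*(-14)) - 19)*(731/798) = ((6 + 14) - 19)*(731/798) = (20 - 19)*(731/798) = 1*(731/798) = 731/798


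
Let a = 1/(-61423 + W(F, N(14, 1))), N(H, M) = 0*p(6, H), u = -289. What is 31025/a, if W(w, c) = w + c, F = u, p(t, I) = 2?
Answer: -1914614800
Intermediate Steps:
F = -289
N(H, M) = 0 (N(H, M) = 0*2 = 0)
W(w, c) = c + w
a = -1/61712 (a = 1/(-61423 + (0 - 289)) = 1/(-61423 - 289) = 1/(-61712) = -1/61712 ≈ -1.6204e-5)
31025/a = 31025/(-1/61712) = 31025*(-61712) = -1914614800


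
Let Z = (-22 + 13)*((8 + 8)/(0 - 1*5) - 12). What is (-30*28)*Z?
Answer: -114912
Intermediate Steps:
Z = 684/5 (Z = -9*(16/(0 - 5) - 12) = -9*(16/(-5) - 12) = -9*(16*(-⅕) - 12) = -9*(-16/5 - 12) = -9*(-76/5) = 684/5 ≈ 136.80)
(-30*28)*Z = -30*28*(684/5) = -840*684/5 = -114912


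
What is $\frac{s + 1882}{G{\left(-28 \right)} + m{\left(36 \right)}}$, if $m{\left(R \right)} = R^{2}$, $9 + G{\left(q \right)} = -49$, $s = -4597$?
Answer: $- \frac{2715}{1238} \approx -2.1931$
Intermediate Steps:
$G{\left(q \right)} = -58$ ($G{\left(q \right)} = -9 - 49 = -58$)
$\frac{s + 1882}{G{\left(-28 \right)} + m{\left(36 \right)}} = \frac{-4597 + 1882}{-58 + 36^{2}} = - \frac{2715}{-58 + 1296} = - \frac{2715}{1238}$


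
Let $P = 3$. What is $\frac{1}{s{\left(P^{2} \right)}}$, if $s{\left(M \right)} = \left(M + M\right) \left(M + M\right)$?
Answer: $\frac{1}{324} \approx 0.0030864$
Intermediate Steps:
$s{\left(M \right)} = 4 M^{2}$ ($s{\left(M \right)} = 2 M 2 M = 4 M^{2}$)
$\frac{1}{s{\left(P^{2} \right)}} = \frac{1}{4 \left(3^{2}\right)^{2}} = \frac{1}{4 \cdot 9^{2}} = \frac{1}{4 \cdot 81} = \frac{1}{324}$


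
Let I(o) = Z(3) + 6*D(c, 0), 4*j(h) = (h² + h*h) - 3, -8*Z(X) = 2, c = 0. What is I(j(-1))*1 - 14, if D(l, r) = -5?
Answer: -177/4 ≈ -44.250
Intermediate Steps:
Z(X) = -¼ (Z(X) = -⅛*2 = -¼)
j(h) = -¾ + h²/2 (j(h) = ((h² + h*h) - 3)/4 = ((h² + h²) - 3)/4 = (2*h² - 3)/4 = (-3 + 2*h²)/4 = -¾ + h²/2)
I(o) = -121/4 (I(o) = -¼ + 6*(-5) = -¼ - 30 = -121/4)
I(j(-1))*1 - 14 = -121/4*1 - 14 = -121/4 - 14 = -177/4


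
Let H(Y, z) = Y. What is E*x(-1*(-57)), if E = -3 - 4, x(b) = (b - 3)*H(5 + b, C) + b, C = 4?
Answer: -23835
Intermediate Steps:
x(b) = b + (-3 + b)*(5 + b) (x(b) = (b - 3)*(5 + b) + b = (-3 + b)*(5 + b) + b = b + (-3 + b)*(5 + b))
E = -7
E*x(-1*(-57)) = -7*(-15 + (-1*(-57))² + 3*(-1*(-57))) = -7*(-15 + 57² + 3*57) = -7*(-15 + 3249 + 171) = -7*3405 = -23835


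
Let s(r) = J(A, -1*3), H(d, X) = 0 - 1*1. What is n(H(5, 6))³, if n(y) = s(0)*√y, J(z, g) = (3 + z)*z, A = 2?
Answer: -1000*I ≈ -1000.0*I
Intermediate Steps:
H(d, X) = -1 (H(d, X) = 0 - 1 = -1)
J(z, g) = z*(3 + z)
s(r) = 10 (s(r) = 2*(3 + 2) = 2*5 = 10)
n(y) = 10*√y
n(H(5, 6))³ = (10*√(-1))³ = (10*I)³ = -1000*I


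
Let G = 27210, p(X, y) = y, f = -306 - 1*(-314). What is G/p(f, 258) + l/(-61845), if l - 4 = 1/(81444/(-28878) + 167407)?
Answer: 2429857635756444/23039458084615 ≈ 105.47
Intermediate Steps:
f = 8 (f = -306 + 314 = 8)
l = 3222870081/805716317 (l = 4 + 1/(81444/(-28878) + 167407) = 4 + 1/(81444*(-1/28878) + 167407) = 4 + 1/(-13574/4813 + 167407) = 4 + 1/(805716317/4813) = 4 + 4813/805716317 = 3222870081/805716317 ≈ 4.0000)
G/p(f, 258) + l/(-61845) = 27210/258 + (3222870081/805716317)/(-61845) = 27210*(1/258) + (3222870081/805716317)*(-1/61845) = 4535/43 - 34654517/535801350805 = 2429857635756444/23039458084615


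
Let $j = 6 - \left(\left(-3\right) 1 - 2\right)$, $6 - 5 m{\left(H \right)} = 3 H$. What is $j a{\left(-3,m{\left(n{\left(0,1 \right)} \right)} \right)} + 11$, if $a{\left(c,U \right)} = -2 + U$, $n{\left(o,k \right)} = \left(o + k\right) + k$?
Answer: $-11$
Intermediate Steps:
$n{\left(o,k \right)} = o + 2 k$ ($n{\left(o,k \right)} = \left(k + o\right) + k = o + 2 k$)
$m{\left(H \right)} = \frac{6}{5} - \frac{3 H}{5}$
$j = 11$ ($j = 6 - \left(-3 - 2\right) = 6 - -5 = 6 + 5 = 11$)
$j a{\left(-3,m{\left(n{\left(0,1 \right)} \right)} \right)} + 11 = 11 \left(-2 + \left(\frac{6}{5} - \frac{3 \left(0 + 2 \cdot 1\right)}{5}\right)\right) + 11 = 11 \left(-2 + \left(\frac{6}{5} - \frac{3 \left(0 + 2\right)}{5}\right)\right) + 11 = 11 \left(-2 + \left(\frac{6}{5} - \frac{6}{5}\right)\right) + 11 = 11 \left(-2 + 0\right) + 11 = 11 \left(-2\right) + 11 = -22 + 11 = -11$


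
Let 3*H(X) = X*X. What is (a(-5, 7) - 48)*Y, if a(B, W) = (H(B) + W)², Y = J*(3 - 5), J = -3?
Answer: 3368/3 ≈ 1122.7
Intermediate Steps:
H(X) = X²/3 (H(X) = (X*X)/3 = X²/3)
Y = 6 (Y = -3*(3 - 5) = -3*(-2) = 6)
a(B, W) = (W + B²/3)² (a(B, W) = (B²/3 + W)² = (W + B²/3)²)
(a(-5, 7) - 48)*Y = (((-5)² + 3*7)²/9 - 48)*6 = ((25 + 21)²/9 - 48)*6 = ((⅑)*46² - 48)*6 = ((⅑)*2116 - 48)*6 = (2116/9 - 48)*6 = (1684/9)*6 = 3368/3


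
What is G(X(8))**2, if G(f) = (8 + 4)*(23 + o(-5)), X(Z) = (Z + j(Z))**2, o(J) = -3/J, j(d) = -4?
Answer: 2005056/25 ≈ 80202.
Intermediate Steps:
X(Z) = (-4 + Z)**2 (X(Z) = (Z - 4)**2 = (-4 + Z)**2)
G(f) = 1416/5 (G(f) = (8 + 4)*(23 - 3/(-5)) = 12*(23 - 3*(-1/5)) = 12*(23 + 3/5) = 12*(118/5) = 1416/5)
G(X(8))**2 = (1416/5)**2 = 2005056/25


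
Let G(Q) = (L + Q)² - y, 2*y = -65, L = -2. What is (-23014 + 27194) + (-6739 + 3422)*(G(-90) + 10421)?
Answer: -125490335/2 ≈ -6.2745e+7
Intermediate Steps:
y = -65/2 (y = (½)*(-65) = -65/2 ≈ -32.500)
G(Q) = 65/2 + (-2 + Q)² (G(Q) = (-2 + Q)² - 1*(-65/2) = (-2 + Q)² + 65/2 = 65/2 + (-2 + Q)²)
(-23014 + 27194) + (-6739 + 3422)*(G(-90) + 10421) = (-23014 + 27194) + (-6739 + 3422)*((65/2 + (-2 - 90)²) + 10421) = 4180 - 3317*((65/2 + (-92)²) + 10421) = 4180 - 3317*((65/2 + 8464) + 10421) = 4180 - 3317*(16993/2 + 10421) = 4180 - 3317*37835/2 = 4180 - 125498695/2 = -125490335/2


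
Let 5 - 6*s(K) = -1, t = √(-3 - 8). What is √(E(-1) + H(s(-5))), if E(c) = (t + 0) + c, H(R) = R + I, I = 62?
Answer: √(62 + I*√11) ≈ 7.8768 + 0.21053*I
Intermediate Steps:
t = I*√11 (t = √(-11) = I*√11 ≈ 3.3166*I)
s(K) = 1 (s(K) = ⅚ - ⅙*(-1) = ⅚ + ⅙ = 1)
H(R) = 62 + R (H(R) = R + 62 = 62 + R)
E(c) = c + I*√11 (E(c) = (I*√11 + 0) + c = I*√11 + c = c + I*√11)
√(E(-1) + H(s(-5))) = √((-1 + I*√11) + (62 + 1)) = √((-1 + I*√11) + 63) = √(62 + I*√11)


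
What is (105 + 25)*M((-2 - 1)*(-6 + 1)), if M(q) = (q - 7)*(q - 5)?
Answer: 10400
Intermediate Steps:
M(q) = (-7 + q)*(-5 + q)
(105 + 25)*M((-2 - 1)*(-6 + 1)) = (105 + 25)*(35 + ((-2 - 1)*(-6 + 1))**2 - 12*(-2 - 1)*(-6 + 1)) = 130*(35 + (-3*(-5))**2 - (-36)*(-5)) = 130*(35 + 15**2 - 12*15) = 130*(35 + 225 - 180) = 130*80 = 10400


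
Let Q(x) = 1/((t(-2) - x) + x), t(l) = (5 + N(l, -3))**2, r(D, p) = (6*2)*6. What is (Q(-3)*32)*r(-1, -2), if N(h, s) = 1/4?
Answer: 4096/49 ≈ 83.592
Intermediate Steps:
N(h, s) = 1/4
r(D, p) = 72 (r(D, p) = 12*6 = 72)
t(l) = 441/16 (t(l) = (5 + 1/4)**2 = (21/4)**2 = 441/16)
Q(x) = 16/441 (Q(x) = 1/((441/16 - x) + x) = 1/(441/16) = 16/441)
(Q(-3)*32)*r(-1, -2) = ((16/441)*32)*72 = (512/441)*72 = 4096/49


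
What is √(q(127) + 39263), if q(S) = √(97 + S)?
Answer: √(39263 + 4*√14) ≈ 198.19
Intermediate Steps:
√(q(127) + 39263) = √(√(97 + 127) + 39263) = √(√224 + 39263) = √(4*√14 + 39263) = √(39263 + 4*√14)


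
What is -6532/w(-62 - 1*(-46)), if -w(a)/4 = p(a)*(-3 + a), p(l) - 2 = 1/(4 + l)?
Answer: -852/19 ≈ -44.842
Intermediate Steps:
p(l) = 2 + 1/(4 + l)
w(a) = -4*(-3 + a)*(9 + 2*a)/(4 + a) (w(a) = -4*(9 + 2*a)/(4 + a)*(-3 + a) = -4*(-3 + a)*(9 + 2*a)/(4 + a))
-6532/w(-62 - 1*(-46)) = -6532*(4 + (-62 - 1*(-46)))/(4*(27 - 3*(-62 - 1*(-46)) - 2*(-62 - 1*(-46))**2)) = -6532*(4 + (-62 + 46))/(4*(27 - 3*(-62 + 46) - 2*(-62 + 46)**2)) = -6532*(4 - 16)/(4*(27 - 3*(-16) - 2*(-16)**2)) = -6532*(-3/(27 + 48 - 2*256)) = -6532*(-3/(27 + 48 - 512)) = -6532/(4*(-1/12)*(-437)) = -6532/437/3 = -6532*3/437 = -852/19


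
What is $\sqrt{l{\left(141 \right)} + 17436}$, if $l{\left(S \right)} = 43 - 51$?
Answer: $2 \sqrt{4357} \approx 132.02$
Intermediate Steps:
$l{\left(S \right)} = -8$
$\sqrt{l{\left(141 \right)} + 17436} = \sqrt{-8 + 17436} = \sqrt{17428} = 2 \sqrt{4357}$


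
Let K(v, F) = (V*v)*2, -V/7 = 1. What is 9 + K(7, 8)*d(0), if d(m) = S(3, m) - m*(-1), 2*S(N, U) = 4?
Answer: -187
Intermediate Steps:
S(N, U) = 2 (S(N, U) = (1/2)*4 = 2)
V = -7 (V = -7*1 = -7)
d(m) = 2 + m (d(m) = 2 - m*(-1) = 2 - (-1)*m = 2 + m)
K(v, F) = -14*v (K(v, F) = -7*v*2 = -14*v)
9 + K(7, 8)*d(0) = 9 + (-14*7)*(2 + 0) = 9 - 98*2 = 9 - 196 = -187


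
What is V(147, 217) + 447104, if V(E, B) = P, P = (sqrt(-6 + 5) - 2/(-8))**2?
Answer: 7153649/16 + I/2 ≈ 4.471e+5 + 0.5*I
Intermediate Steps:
P = (1/4 + I)**2 (P = (sqrt(-1) - 2*(-1/8))**2 = (I + 1/4)**2 = (1/4 + I)**2 ≈ -0.9375 + 0.5*I)
V(E, B) = -15/16 + I/2
V(147, 217) + 447104 = (-15/16 + I/2) + 447104 = 7153649/16 + I/2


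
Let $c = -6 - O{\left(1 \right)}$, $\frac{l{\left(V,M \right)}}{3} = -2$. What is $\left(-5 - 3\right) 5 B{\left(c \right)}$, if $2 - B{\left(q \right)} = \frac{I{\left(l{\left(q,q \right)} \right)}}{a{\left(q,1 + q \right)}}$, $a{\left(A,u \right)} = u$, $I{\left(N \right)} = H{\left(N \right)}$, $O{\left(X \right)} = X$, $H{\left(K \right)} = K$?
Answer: $-40$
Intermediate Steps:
$l{\left(V,M \right)} = -6$ ($l{\left(V,M \right)} = 3 \left(-2\right) = -6$)
$I{\left(N \right)} = N$
$c = -7$ ($c = -6 - 1 = -7$)
$B{\left(q \right)} = 2 + \frac{6}{1 + q}$ ($B{\left(q \right)} = 2 - - \frac{6}{1 + q} = 2 + \frac{6}{1 + q}$)
$\left(-5 - 3\right) 5 B{\left(c \right)} = \left(-5 - 3\right) 5 \frac{2 \left(4 - 7\right)}{1 - 7} = \left(-8\right) 5 \cdot 2 \frac{1}{-6} \left(-3\right) = - 40 \cdot 2 \left(- \frac{1}{6}\right) \left(-3\right) = \left(-40\right) 1 = -40$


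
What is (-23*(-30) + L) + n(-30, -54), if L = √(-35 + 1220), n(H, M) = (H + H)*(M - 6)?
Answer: 4290 + √1185 ≈ 4324.4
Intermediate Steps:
n(H, M) = 2*H*(-6 + M) (n(H, M) = (2*H)*(-6 + M) = 2*H*(-6 + M))
L = √1185 ≈ 34.424
(-23*(-30) + L) + n(-30, -54) = (-23*(-30) + √1185) + 2*(-30)*(-6 - 54) = (690 + √1185) + 2*(-30)*(-60) = (690 + √1185) + 3600 = 4290 + √1185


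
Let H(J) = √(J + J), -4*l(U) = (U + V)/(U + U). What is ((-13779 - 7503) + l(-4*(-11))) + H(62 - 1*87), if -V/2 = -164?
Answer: -1872909/88 + 5*I*√2 ≈ -21283.0 + 7.0711*I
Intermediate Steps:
V = 328 (V = -2*(-164) = 328)
l(U) = -(328 + U)/(8*U) (l(U) = -(U + 328)/(4*(U + U)) = -(328 + U)/(4*(2*U)) = -(328 + U)*1/(2*U)/4 = -(328 + U)/(8*U))
H(J) = √2*√J (H(J) = √(2*J) = √2*√J)
((-13779 - 7503) + l(-4*(-11))) + H(62 - 1*87) = ((-13779 - 7503) + (-328 - (-4)*(-11))/(8*((-4*(-11))))) + √2*√(62 - 1*87) = (-21282 + (⅛)*(-328 - 1*44)/44) + √2*√(62 - 87) = (-21282 + (⅛)*(1/44)*(-328 - 44)) + √2*√(-25) = (-21282 + (⅛)*(1/44)*(-372)) + √2*(5*I) = (-21282 - 93/88) + 5*I*√2 = -1872909/88 + 5*I*√2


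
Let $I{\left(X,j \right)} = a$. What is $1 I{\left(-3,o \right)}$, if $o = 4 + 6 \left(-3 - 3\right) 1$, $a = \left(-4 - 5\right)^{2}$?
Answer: $81$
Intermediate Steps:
$a = 81$ ($a = \left(-9\right)^{2} = 81$)
$o = -32$ ($o = 4 + 6 \left(-6\right) 1 = 4 - 36 = -32$)
$I{\left(X,j \right)} = 81$
$1 I{\left(-3,o \right)} = 1 \cdot 81 = 81$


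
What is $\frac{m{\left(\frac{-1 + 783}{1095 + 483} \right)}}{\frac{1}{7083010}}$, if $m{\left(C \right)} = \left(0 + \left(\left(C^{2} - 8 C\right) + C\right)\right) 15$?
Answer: $- \frac{71064264310600}{207507} \approx -3.4247 \cdot 10^{8}$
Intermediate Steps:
$m{\left(C \right)} = - 105 C + 15 C^{2}$ ($m{\left(C \right)} = \left(0 + \left(C^{2} - 7 C\right)\right) 15 = \left(C^{2} - 7 C\right) 15 = - 105 C + 15 C^{2}$)
$\frac{m{\left(\frac{-1 + 783}{1095 + 483} \right)}}{\frac{1}{7083010}} = \frac{15 \frac{-1 + 783}{1095 + 483} \left(-7 + \frac{-1 + 783}{1095 + 483}\right)}{\frac{1}{7083010}} = 15 \cdot \frac{782}{1578} \left(-7 + \frac{782}{1578}\right) \frac{1}{\frac{1}{7083010}} = 15 \cdot 782 \cdot \frac{1}{1578} \left(-7 + 782 \cdot \frac{1}{1578}\right) 7083010 = 15 \cdot \frac{391}{789} \left(-7 + \frac{391}{789}\right) 7083010 = 15 \cdot \frac{391}{789} \left(- \frac{5132}{789}\right) 7083010 = \left(- \frac{10033060}{207507}\right) 7083010 = - \frac{71064264310600}{207507}$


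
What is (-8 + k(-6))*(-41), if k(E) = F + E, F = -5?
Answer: 779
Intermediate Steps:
k(E) = -5 + E
(-8 + k(-6))*(-41) = (-8 + (-5 - 6))*(-41) = (-8 - 11)*(-41) = -19*(-41) = 779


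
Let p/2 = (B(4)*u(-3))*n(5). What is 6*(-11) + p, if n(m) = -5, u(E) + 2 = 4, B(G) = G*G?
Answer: -386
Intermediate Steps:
B(G) = G²
u(E) = 2 (u(E) = -2 + 4 = 2)
p = -320 (p = 2*((4²*2)*(-5)) = 2*((16*2)*(-5)) = 2*(32*(-5)) = 2*(-160) = -320)
6*(-11) + p = 6*(-11) - 320 = -66 - 320 = -386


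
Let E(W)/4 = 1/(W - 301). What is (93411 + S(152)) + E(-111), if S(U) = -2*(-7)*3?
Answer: 9625658/103 ≈ 93453.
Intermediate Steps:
E(W) = 4/(-301 + W) (E(W) = 4/(W - 301) = 4/(-301 + W))
S(U) = 42 (S(U) = 14*3 = 42)
(93411 + S(152)) + E(-111) = (93411 + 42) + 4/(-301 - 111) = 93453 + 4/(-412) = 93453 + 4*(-1/412) = 93453 - 1/103 = 9625658/103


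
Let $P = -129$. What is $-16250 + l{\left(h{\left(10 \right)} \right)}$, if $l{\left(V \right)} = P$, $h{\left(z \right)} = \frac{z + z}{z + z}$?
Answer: $-16379$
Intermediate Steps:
$h{\left(z \right)} = 1$ ($h{\left(z \right)} = \frac{2 z}{2 z} = 2 z \frac{1}{2 z} = 1$)
$l{\left(V \right)} = -129$
$-16250 + l{\left(h{\left(10 \right)} \right)} = -16250 - 129 = -16379$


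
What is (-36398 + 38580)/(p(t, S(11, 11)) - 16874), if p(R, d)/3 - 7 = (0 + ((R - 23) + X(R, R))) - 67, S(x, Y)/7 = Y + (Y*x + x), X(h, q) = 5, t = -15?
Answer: -2182/17153 ≈ -0.12721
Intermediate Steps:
S(x, Y) = 7*Y + 7*x + 7*Y*x (S(x, Y) = 7*(Y + (Y*x + x)) = 7*(Y + (x + Y*x)) = 7*(Y + x + Y*x) = 7*Y + 7*x + 7*Y*x)
p(R, d) = -234 + 3*R (p(R, d) = 21 + 3*((0 + ((R - 23) + 5)) - 67) = 21 + 3*((0 + ((-23 + R) + 5)) - 67) = 21 + 3*((0 + (-18 + R)) - 67) = 21 + 3*((-18 + R) - 67) = 21 + 3*(-85 + R) = 21 + (-255 + 3*R) = -234 + 3*R)
(-36398 + 38580)/(p(t, S(11, 11)) - 16874) = (-36398 + 38580)/((-234 + 3*(-15)) - 16874) = 2182/((-234 - 45) - 16874) = 2182/(-279 - 16874) = 2182/(-17153) = 2182*(-1/17153) = -2182/17153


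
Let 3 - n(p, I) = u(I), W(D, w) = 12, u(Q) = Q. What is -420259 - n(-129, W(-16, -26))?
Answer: -420250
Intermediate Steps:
n(p, I) = 3 - I
-420259 - n(-129, W(-16, -26)) = -420259 - (3 - 1*12) = -420259 - (3 - 12) = -420259 - 1*(-9) = -420259 + 9 = -420250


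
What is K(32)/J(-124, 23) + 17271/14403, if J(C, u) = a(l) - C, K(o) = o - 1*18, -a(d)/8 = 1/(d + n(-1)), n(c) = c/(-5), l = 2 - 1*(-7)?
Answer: 8924873/6798216 ≈ 1.3128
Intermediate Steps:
l = 9 (l = 2 + 7 = 9)
n(c) = -c/5 (n(c) = c*(-1/5) = -c/5)
a(d) = -8/(1/5 + d) (a(d) = -8/(d - 1/5*(-1)) = -8/(d + 1/5) = -8/(1/5 + d))
K(o) = -18 + o (K(o) = o - 18 = -18 + o)
J(C, u) = -20/23 - C (J(C, u) = -40/(1 + 5*9) - C = -40/(1 + 45) - C = -40/46 - C = -40*1/46 - C = -20/23 - C)
K(32)/J(-124, 23) + 17271/14403 = (-18 + 32)/(-20/23 - 1*(-124)) + 17271/14403 = 14/(-20/23 + 124) + 17271*(1/14403) = 14/(2832/23) + 5757/4801 = 14*(23/2832) + 5757/4801 = 161/1416 + 5757/4801 = 8924873/6798216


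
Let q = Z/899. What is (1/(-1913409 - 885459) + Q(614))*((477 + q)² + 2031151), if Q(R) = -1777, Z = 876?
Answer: -2270716047096297313756/565511979117 ≈ -4.0153e+9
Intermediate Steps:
q = 876/899 ≈ 0.97442
(1/(-1913409 - 885459) + Q(614))*((477 + q)² + 2031151) = (1/(-1913409 - 885459) - 1777)*((477 + 876/899)² + 2031151) = (1/(-2798868) - 1777)*((429699/899)² + 2031151) = (-1/2798868 - 1777)*(184641230601/808201 + 2031151) = -4973588437/2798868*1826219499952/808201 = -2270716047096297313756/565511979117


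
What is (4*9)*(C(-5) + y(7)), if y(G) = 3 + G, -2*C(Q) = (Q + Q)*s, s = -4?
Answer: -360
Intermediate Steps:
C(Q) = 4*Q (C(Q) = -(Q + Q)*(-4)/2 = -2*Q*(-4)/2 = -(-4)*Q = 4*Q)
(4*9)*(C(-5) + y(7)) = (4*9)*(4*(-5) + (3 + 7)) = 36*(-20 + 10) = 36*(-10) = -360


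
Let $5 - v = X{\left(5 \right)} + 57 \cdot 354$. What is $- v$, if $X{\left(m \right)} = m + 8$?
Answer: $20186$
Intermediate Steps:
$X{\left(m \right)} = 8 + m$
$v = -20186$ ($v = 5 - \left(\left(8 + 5\right) + 57 \cdot 354\right) = 5 - \left(13 + 20178\right) = 5 - 20191 = -20186$)
$- v = \left(-1\right) \left(-20186\right) = 20186$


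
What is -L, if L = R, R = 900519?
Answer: -900519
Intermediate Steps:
L = 900519
-L = -1*900519 = -900519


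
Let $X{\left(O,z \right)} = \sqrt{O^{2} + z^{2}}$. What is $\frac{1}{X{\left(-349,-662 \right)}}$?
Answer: $\frac{\sqrt{560045}}{560045} \approx 0.0013363$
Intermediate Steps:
$\frac{1}{X{\left(-349,-662 \right)}} = \frac{1}{\sqrt{\left(-349\right)^{2} + \left(-662\right)^{2}}} = \frac{1}{\sqrt{121801 + 438244}} = \frac{1}{\sqrt{560045}} = \frac{\sqrt{560045}}{560045}$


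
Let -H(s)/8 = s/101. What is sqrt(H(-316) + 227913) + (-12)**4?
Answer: 20736 + sqrt(2325195841)/101 ≈ 21213.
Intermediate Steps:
H(s) = -8*s/101
sqrt(H(-316) + 227913) + (-12)**4 = sqrt(-8/101*(-316) + 227913) + (-12)**4 = sqrt(2528/101 + 227913) + 20736 = sqrt(23021741/101) + 20736 = sqrt(2325195841)/101 + 20736 = 20736 + sqrt(2325195841)/101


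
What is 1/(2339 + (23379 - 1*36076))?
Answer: -1/10358 ≈ -9.6544e-5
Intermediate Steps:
1/(2339 + (23379 - 1*36076)) = 1/(2339 + (23379 - 36076)) = 1/(2339 - 12697) = 1/(-10358) = -1/10358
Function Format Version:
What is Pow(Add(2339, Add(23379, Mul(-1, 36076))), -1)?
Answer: Rational(-1, 10358) ≈ -9.6544e-5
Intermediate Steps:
Pow(Add(2339, Add(23379, Mul(-1, 36076))), -1) = Pow(Add(2339, Add(23379, -36076)), -1) = Pow(Add(2339, -12697), -1) = Pow(-10358, -1) = Rational(-1, 10358)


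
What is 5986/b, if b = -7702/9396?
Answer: -28122228/3851 ≈ -7302.6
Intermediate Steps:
b = -3851/4698 (b = -7702*1/9396 = -3851/4698 ≈ -0.81971)
5986/b = 5986/(-3851/4698) = 5986*(-4698/3851) = -28122228/3851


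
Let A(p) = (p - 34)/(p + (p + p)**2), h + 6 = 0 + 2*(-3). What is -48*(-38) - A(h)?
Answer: 514391/282 ≈ 1824.1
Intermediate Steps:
h = -12 (h = -6 + (0 + 2*(-3)) = -6 + (0 - 6) = -6 - 6 = -12)
A(p) = (-34 + p)/(p + 4*p**2) (A(p) = (-34 + p)/(p + (2*p)**2) = (-34 + p)/(p + 4*p**2))
-48*(-38) - A(h) = -48*(-38) - (-34 - 12)/((-12)*(1 + 4*(-12))) = 1824 - (-1)*(-46)/(12*(1 - 48)) = 1824 - (-1)*(-46)/(12*(-47)) = 1824 - (-1)*(-1)*(-46)/(12*47) = 1824 - 1*(-23/282) = 1824 + 23/282 = 514391/282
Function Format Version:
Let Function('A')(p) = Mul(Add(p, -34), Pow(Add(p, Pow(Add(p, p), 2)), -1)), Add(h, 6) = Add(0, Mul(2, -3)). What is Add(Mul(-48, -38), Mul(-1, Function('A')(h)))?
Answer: Rational(514391, 282) ≈ 1824.1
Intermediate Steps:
h = -12 (h = Add(-6, Add(0, Mul(2, -3))) = Add(-6, Add(0, -6)) = Add(-6, -6) = -12)
Function('A')(p) = Mul(Pow(Add(p, Mul(4, Pow(p, 2))), -1), Add(-34, p)) (Function('A')(p) = Mul(Add(-34, p), Pow(Add(p, Pow(Mul(2, p), 2)), -1)) = Mul(Add(-34, p), Pow(Add(p, Mul(4, Pow(p, 2))), -1)) = Mul(Pow(Add(p, Mul(4, Pow(p, 2))), -1), Add(-34, p)))
Add(Mul(-48, -38), Mul(-1, Function('A')(h))) = Add(Mul(-48, -38), Mul(-1, Mul(Pow(-12, -1), Pow(Add(1, Mul(4, -12)), -1), Add(-34, -12)))) = Add(1824, Mul(-1, Mul(Rational(-1, 12), Pow(Add(1, -48), -1), -46))) = Add(1824, Mul(-1, Mul(Rational(-1, 12), Pow(-47, -1), -46))) = Add(1824, Mul(-1, Mul(Rational(-1, 12), Rational(-1, 47), -46))) = Add(1824, Mul(-1, Rational(-23, 282))) = Add(1824, Rational(23, 282)) = Rational(514391, 282)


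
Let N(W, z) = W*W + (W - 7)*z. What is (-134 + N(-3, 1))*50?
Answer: -6750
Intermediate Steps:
N(W, z) = W² + z*(-7 + W) (N(W, z) = W² + (-7 + W)*z = W² + z*(-7 + W))
(-134 + N(-3, 1))*50 = (-134 + ((-3)² - 7*1 - 3*1))*50 = (-134 + (9 - 7 - 3))*50 = (-134 - 1)*50 = -135*50 = -6750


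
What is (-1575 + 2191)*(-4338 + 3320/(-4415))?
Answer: -2359968688/883 ≈ -2.6727e+6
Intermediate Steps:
(-1575 + 2191)*(-4338 + 3320/(-4415)) = 616*(-4338 + 3320*(-1/4415)) = 616*(-4338 - 664/883) = 616*(-3831118/883) = -2359968688/883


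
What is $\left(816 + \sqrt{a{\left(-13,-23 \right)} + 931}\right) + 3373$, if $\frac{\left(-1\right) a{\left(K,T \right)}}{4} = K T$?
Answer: $4189 + i \sqrt{265} \approx 4189.0 + 16.279 i$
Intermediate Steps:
$a{\left(K,T \right)} = - 4 K T$
$\left(816 + \sqrt{a{\left(-13,-23 \right)} + 931}\right) + 3373 = \left(816 + \sqrt{\left(-4\right) \left(-13\right) \left(-23\right) + 931}\right) + 3373 = \left(816 + \sqrt{-1196 + 931}\right) + 3373 = \left(816 + \sqrt{-265}\right) + 3373 = \left(816 + i \sqrt{265}\right) + 3373 = 4189 + i \sqrt{265}$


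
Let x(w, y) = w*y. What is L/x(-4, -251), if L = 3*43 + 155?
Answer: 71/251 ≈ 0.28287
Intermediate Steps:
L = 284 (L = 129 + 155 = 284)
L/x(-4, -251) = 284/((-4*(-251))) = 284/1004 = 284*(1/1004) = 71/251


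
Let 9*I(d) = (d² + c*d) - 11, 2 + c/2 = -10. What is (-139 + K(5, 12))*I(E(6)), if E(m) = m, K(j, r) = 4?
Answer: 1785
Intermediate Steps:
c = -24 (c = -4 + 2*(-10) = -4 - 20 = -24)
I(d) = -11/9 - 8*d/3 + d²/9 (I(d) = ((d² - 24*d) - 11)/9 = (-11 + d² - 24*d)/9 = -11/9 - 8*d/3 + d²/9)
(-139 + K(5, 12))*I(E(6)) = (-139 + 4)*(-11/9 - 8/3*6 + (⅑)*6²) = -135*(-11/9 - 16 + (⅑)*36) = -135*(-11/9 - 16 + 4) = -135*(-119/9) = 1785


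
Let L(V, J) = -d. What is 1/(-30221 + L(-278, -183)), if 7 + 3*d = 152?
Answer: -3/90808 ≈ -3.3037e-5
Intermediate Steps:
d = 145/3 (d = -7/3 + (1/3)*152 = -7/3 + 152/3 = 145/3 ≈ 48.333)
L(V, J) = -145/3 (L(V, J) = -1*145/3 = -145/3)
1/(-30221 + L(-278, -183)) = 1/(-30221 - 145/3) = 1/(-90808/3) = -3/90808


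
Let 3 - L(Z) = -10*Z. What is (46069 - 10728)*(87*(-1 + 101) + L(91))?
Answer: 339733033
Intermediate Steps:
L(Z) = 3 + 10*Z (L(Z) = 3 - (-10)*Z = 3 + 10*Z)
(46069 - 10728)*(87*(-1 + 101) + L(91)) = (46069 - 10728)*(87*(-1 + 101) + (3 + 10*91)) = 35341*(87*100 + (3 + 910)) = 35341*(8700 + 913) = 35341*9613 = 339733033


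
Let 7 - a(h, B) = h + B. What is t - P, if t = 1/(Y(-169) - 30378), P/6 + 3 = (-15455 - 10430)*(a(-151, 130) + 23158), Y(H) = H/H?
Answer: 109388114004605/30377 ≈ 3.6010e+9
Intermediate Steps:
a(h, B) = 7 - B - h (a(h, B) = 7 - (h + B) = 7 - (B + h) = 7 + (-B - h) = 7 - B - h)
Y(H) = 1
P = -3601017678 (P = -18 + 6*((-15455 - 10430)*((7 - 1*130 - 1*(-151)) + 23158)) = -18 + 6*(-25885*((7 - 130 + 151) + 23158)) = -18 + 6*(-25885*(28 + 23158)) = -18 + 6*(-25885*23186) = -18 + 6*(-600169610) = -18 - 3601017660 = -3601017678)
t = -1/30377 (t = 1/(1 - 30378) = 1/(-30377) = -1/30377 ≈ -3.2920e-5)
t - P = -1/30377 - 1*(-3601017678) = -1/30377 + 3601017678 = 109388114004605/30377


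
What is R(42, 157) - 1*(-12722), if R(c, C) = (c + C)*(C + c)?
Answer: 52323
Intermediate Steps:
R(c, C) = (C + c)**2 (R(c, C) = (C + c)*(C + c) = (C + c)**2)
R(42, 157) - 1*(-12722) = (157 + 42)**2 - 1*(-12722) = 199**2 + 12722 = 39601 + 12722 = 52323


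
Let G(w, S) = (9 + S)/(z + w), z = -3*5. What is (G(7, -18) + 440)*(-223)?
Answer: -786967/8 ≈ -98371.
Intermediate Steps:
z = -15
G(w, S) = (9 + S)/(-15 + w)
(G(7, -18) + 440)*(-223) = ((9 - 18)/(-15 + 7) + 440)*(-223) = (-9/(-8) + 440)*(-223) = (-⅛*(-9) + 440)*(-223) = (9/8 + 440)*(-223) = (3529/8)*(-223) = -786967/8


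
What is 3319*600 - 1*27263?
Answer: 1964137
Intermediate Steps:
3319*600 - 1*27263 = 1991400 - 27263 = 1964137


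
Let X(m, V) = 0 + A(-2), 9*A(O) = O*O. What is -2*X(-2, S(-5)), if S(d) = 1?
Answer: -8/9 ≈ -0.88889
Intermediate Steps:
A(O) = O**2/9 (A(O) = (O*O)/9 = O**2/9)
X(m, V) = 4/9 (X(m, V) = 0 + (1/9)*(-2)**2 = 0 + (1/9)*4 = 0 + 4/9 = 4/9)
-2*X(-2, S(-5)) = -2*4/9 = -8/9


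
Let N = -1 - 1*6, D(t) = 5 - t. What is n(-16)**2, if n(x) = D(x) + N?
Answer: 196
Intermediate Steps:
N = -7 (N = -1 - 6 = -7)
n(x) = -2 - x (n(x) = (5 - x) - 7 = -2 - x)
n(-16)**2 = (-2 - 1*(-16))**2 = (-2 + 16)**2 = 14**2 = 196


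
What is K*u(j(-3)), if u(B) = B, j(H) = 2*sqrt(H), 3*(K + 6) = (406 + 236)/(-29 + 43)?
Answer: 130*I*sqrt(3)/7 ≈ 32.167*I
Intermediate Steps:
K = 65/7 (K = -6 + ((406 + 236)/(-29 + 43))/3 = -6 + (642/14)/3 = -6 + (642*(1/14))/3 = -6 + (1/3)*(321/7) = -6 + 107/7 = 65/7 ≈ 9.2857)
K*u(j(-3)) = 65*(2*sqrt(-3))/7 = 65*(2*(I*sqrt(3)))/7 = 65*(2*I*sqrt(3))/7 = 130*I*sqrt(3)/7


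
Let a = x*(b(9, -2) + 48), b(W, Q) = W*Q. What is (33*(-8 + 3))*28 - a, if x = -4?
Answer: -4500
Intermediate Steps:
b(W, Q) = Q*W
a = -120 (a = -4*(-2*9 + 48) = -4*(-18 + 48) = -4*30 = -120)
(33*(-8 + 3))*28 - a = (33*(-8 + 3))*28 - 1*(-120) = (33*(-5))*28 + 120 = -165*28 + 120 = -4620 + 120 = -4500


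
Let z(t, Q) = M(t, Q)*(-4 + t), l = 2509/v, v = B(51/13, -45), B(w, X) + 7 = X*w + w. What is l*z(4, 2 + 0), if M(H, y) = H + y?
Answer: 0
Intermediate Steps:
B(w, X) = -7 + w + X*w (B(w, X) = -7 + (X*w + w) = -7 + (w + X*w) = -7 + w + X*w)
v = -2335/13 (v = -7 + 51/13 - 2295/13 = -2335/13 ≈ -179.62)
l = -32617/2335 (l = 2509/(-2335/13) = 2509*(-13/2335) = -32617/2335 ≈ -13.969)
z(t, Q) = (-4 + t)*(Q + t) (z(t, Q) = (t + Q)*(-4 + t) = (Q + t)*(-4 + t) = (-4 + t)*(Q + t))
l*z(4, 2 + 0) = -32617*(-4 + 4)*((2 + 0) + 4)/2335 = -0*(2 + 4) = -0*6 = -32617/2335*0 = 0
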